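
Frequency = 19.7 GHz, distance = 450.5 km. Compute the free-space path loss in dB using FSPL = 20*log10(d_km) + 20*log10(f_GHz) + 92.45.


20*log10(450.5) = 53.07
20*log10(19.7) = 25.89
FSPL = 171.4 dB

171.4 dB


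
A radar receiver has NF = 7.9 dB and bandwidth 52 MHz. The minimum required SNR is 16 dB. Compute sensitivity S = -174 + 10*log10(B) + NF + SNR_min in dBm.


10*log10(52000000.0) = 77.16
S = -174 + 77.16 + 7.9 + 16 = -72.9 dBm

-72.9 dBm


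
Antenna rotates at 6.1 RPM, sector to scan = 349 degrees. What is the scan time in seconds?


t = 349 / (6.1 * 360) * 60 = 9.54 s

9.54 s


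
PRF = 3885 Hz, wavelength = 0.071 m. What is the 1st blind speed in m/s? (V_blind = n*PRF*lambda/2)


V_blind = 1 * 3885 * 0.071 / 2 = 137.9 m/s

137.9 m/s


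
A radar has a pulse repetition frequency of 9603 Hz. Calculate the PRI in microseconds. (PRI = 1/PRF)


PRI = 1/9603 = 0.0001041341 s = 104.1 us

104.1 us


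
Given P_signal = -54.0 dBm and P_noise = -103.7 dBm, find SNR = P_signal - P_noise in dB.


SNR = -54.0 - (-103.7) = 49.7 dB

49.7 dB


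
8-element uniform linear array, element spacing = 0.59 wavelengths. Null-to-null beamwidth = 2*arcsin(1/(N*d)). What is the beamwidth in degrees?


1/(N*d) = 1/(8*0.59) = 0.211864
BW = 2*arcsin(0.211864) = 24.5 degrees

24.5 degrees


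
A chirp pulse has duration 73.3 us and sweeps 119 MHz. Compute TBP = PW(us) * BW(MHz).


TBP = 73.3 * 119 = 8722.7

8722.7


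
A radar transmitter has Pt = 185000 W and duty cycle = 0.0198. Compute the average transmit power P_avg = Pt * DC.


P_avg = 185000 * 0.0198 = 3663.0 W

3663.0 W


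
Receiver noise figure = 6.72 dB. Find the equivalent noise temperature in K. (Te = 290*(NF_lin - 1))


NF_lin = 10^(6.72/10) = 4.698941
Te = 290 * (4.698941 - 1) = 1072.7 K

1072.7 K


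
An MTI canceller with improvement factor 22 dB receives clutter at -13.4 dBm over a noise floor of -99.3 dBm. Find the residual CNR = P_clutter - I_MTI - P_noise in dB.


CNR = -13.4 - 22 - (-99.3) = 63.9 dB

63.9 dB


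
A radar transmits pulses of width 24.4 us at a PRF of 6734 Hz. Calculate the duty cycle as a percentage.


DC = 24.4e-6 * 6734 * 100 = 16.43%

16.43%


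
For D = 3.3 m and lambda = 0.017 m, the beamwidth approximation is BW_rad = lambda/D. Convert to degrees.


BW_rad = 0.017 / 3.3 = 0.005152
BW_deg = 0.3 degrees

0.3 degrees


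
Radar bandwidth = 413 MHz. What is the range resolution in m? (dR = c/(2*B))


dR = 3e8 / (2 * 413000000.0) = 0.36 m

0.36 m


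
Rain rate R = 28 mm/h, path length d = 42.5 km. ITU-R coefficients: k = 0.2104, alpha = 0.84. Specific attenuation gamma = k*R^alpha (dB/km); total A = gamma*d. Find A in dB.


gamma = 0.2104 * 28^0.84 = 3.456674 dB/km
A = 3.456674 * 42.5 = 146.91 dB

146.91 dB


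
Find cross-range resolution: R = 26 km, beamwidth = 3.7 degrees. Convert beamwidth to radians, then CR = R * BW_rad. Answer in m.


BW_rad = 0.064577182
CR = 26000 * 0.064577182 = 1679.0 m

1679.0 m


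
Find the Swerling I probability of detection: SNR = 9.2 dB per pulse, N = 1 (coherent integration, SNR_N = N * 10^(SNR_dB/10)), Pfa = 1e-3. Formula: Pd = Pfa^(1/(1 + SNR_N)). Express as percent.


SNR_lin = 10^(9.2/10) = 8.31764
SNR_N = 1 * 8.31764 = 8.31764
1/(1 + SNR_N) = 1/9.31764 = 0.1073233
Pd = (1e-3)^0.1073233 = 0.47646
Pd = 47.6%

47.6%


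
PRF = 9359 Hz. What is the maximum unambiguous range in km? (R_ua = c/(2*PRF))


R_ua = 3e8 / (2 * 9359) = 16027.4 m = 16.0 km

16.0 km


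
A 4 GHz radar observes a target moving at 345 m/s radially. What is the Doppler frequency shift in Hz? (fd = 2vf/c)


fd = 2 * 345 * 4000000000.0 / 3e8 = 9200.0 Hz

9200.0 Hz


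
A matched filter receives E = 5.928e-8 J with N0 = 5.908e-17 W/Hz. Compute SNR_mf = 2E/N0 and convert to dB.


SNR_lin = 2 * 5.928e-8 / 5.908e-17 = 2.007e9
SNR_dB = 10*log10(2.007e9) = 93.0 dB

93.0 dB


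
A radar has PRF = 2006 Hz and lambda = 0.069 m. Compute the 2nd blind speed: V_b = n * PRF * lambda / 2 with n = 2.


V_blind = 2 * 2006 * 0.069 / 2 = 138.4 m/s

138.4 m/s


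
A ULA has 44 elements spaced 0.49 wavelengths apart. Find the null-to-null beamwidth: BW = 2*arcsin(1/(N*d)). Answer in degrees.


1/(N*d) = 1/(44*0.49) = 0.046382
BW = 2*arcsin(0.046382) = 5.3 degrees

5.3 degrees


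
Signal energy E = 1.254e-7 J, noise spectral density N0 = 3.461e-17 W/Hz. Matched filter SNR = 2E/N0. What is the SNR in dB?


SNR_lin = 2 * 1.254e-7 / 3.461e-17 = 7.246e9
SNR_dB = 10*log10(7.246e9) = 98.6 dB

98.6 dB


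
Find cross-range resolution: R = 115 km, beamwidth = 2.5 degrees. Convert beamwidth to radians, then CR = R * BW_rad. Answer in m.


BW_rad = 0.043633231
CR = 115000 * 0.043633231 = 5017.8 m

5017.8 m


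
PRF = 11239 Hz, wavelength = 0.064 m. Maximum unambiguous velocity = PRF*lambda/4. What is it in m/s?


V_ua = 11239 * 0.064 / 4 = 179.8 m/s

179.8 m/s


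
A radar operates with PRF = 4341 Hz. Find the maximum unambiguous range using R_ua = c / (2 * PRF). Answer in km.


R_ua = 3e8 / (2 * 4341) = 34554.3 m = 34.6 km

34.6 km


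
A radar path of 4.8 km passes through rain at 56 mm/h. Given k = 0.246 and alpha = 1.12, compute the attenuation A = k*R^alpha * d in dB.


gamma = 0.246 * 56^1.12 = 22.330873 dB/km
A = 22.330873 * 4.8 = 107.19 dB

107.19 dB


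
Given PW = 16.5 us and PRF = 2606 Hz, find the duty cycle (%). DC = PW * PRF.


DC = 16.5e-6 * 2606 * 100 = 4.3%

4.3%


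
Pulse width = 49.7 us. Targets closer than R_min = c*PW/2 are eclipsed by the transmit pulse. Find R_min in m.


R_min = 3e8 * 49.7e-6 / 2 = 7455.0 m

7455.0 m


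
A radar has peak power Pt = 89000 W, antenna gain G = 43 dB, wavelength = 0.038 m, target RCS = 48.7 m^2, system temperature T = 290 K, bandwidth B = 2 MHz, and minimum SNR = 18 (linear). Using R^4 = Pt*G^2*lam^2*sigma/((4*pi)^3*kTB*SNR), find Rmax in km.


G_lin = 10^(43/10) = 19952.62315
R^4 = 89000 * 19952.62315^2 * 0.038^2 * 48.7 / ((4*pi)^3 * 1.38e-23 * 290 * 2000000.0 * 18)
R^4 = 8.71519e21 m^4
R_max = (8.71519e21)^(1/4) = 305540.8 m = 305.5 km

305.5 km


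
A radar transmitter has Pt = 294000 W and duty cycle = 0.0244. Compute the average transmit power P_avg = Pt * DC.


P_avg = 294000 * 0.0244 = 7173.6 W

7173.6 W


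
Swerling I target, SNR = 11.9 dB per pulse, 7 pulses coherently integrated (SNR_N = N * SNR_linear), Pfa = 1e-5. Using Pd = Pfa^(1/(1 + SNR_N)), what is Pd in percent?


SNR_lin = 10^(11.9/10) = 15.48817
SNR_N = 7 * 15.48817 = 108.41719
1/(1 + SNR_N) = 1/109.41719 = 0.0091393
Pd = (1e-5)^0.0091393 = 0.90013
Pd = 90.0%

90.0%


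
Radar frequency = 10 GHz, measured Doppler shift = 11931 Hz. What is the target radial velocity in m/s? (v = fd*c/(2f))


v = 11931 * 3e8 / (2 * 10000000000.0) = 179.0 m/s

179.0 m/s


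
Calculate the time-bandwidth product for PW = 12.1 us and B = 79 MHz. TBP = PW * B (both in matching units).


TBP = 12.1 * 79 = 955.9

955.9


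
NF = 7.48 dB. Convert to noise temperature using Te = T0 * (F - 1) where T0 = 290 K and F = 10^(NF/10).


NF_lin = 10^(7.48/10) = 5.597576
Te = 290 * (5.597576 - 1) = 1333.3 K

1333.3 K


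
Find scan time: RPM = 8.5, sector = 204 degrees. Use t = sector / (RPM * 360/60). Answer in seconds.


t = 204 / (8.5 * 360) * 60 = 4.0 s

4.0 s


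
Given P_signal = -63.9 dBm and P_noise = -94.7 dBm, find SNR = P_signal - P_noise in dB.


SNR = -63.9 - (-94.7) = 30.8 dB

30.8 dB


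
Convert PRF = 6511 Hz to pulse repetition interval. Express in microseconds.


PRI = 1/6511 = 0.0001535862 s = 153.6 us

153.6 us


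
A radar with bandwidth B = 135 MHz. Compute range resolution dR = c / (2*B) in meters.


dR = 3e8 / (2 * 135000000.0) = 1.11 m

1.11 m


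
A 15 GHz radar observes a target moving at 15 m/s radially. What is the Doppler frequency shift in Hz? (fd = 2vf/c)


fd = 2 * 15 * 15000000000.0 / 3e8 = 1500.0 Hz

1500.0 Hz


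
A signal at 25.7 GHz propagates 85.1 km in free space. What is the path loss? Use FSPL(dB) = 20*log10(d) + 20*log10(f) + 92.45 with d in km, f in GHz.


20*log10(85.1) = 38.6
20*log10(25.7) = 28.2
FSPL = 159.2 dB

159.2 dB


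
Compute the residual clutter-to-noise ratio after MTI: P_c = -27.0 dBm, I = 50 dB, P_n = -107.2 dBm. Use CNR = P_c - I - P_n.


CNR = -27.0 - 50 - (-107.2) = 30.2 dB

30.2 dB


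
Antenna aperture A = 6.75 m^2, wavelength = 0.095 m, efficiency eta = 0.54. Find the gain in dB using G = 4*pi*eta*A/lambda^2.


G_linear = 4*pi*0.54*6.75/0.095^2 = 5075.28
G_dB = 10*log10(5075.28) = 37.1 dB

37.1 dB


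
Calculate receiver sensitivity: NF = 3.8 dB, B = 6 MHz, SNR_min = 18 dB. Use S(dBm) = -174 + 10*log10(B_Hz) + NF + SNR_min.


10*log10(6000000.0) = 67.78
S = -174 + 67.78 + 3.8 + 18 = -84.4 dBm

-84.4 dBm


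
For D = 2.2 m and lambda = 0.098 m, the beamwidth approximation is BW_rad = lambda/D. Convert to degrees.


BW_rad = 0.098 / 2.2 = 0.044545
BW_deg = 2.55 degrees

2.55 degrees


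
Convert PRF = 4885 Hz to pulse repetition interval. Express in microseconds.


PRI = 1/4885 = 0.0002047083 s = 204.7 us

204.7 us


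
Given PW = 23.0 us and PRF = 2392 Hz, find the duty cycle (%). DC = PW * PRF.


DC = 23.0e-6 * 2392 * 100 = 5.5%

5.5%


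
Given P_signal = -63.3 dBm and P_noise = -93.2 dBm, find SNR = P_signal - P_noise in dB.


SNR = -63.3 - (-93.2) = 29.9 dB

29.9 dB


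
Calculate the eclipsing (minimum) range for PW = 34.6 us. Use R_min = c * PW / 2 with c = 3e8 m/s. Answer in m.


R_min = 3e8 * 34.6e-6 / 2 = 5190.0 m

5190.0 m


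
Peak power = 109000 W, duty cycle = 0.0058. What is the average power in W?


P_avg = 109000 * 0.0058 = 632.2 W

632.2 W


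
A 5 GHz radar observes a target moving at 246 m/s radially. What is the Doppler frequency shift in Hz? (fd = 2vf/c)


fd = 2 * 246 * 5000000000.0 / 3e8 = 8200.0 Hz

8200.0 Hz


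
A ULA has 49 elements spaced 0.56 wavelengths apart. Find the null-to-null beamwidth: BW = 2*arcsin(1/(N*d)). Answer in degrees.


1/(N*d) = 1/(49*0.56) = 0.036443
BW = 2*arcsin(0.036443) = 4.2 degrees

4.2 degrees


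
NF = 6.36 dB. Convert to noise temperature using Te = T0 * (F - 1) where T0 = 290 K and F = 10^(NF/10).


NF_lin = 10^(6.36/10) = 4.325138
Te = 290 * (4.325138 - 1) = 964.3 K

964.3 K


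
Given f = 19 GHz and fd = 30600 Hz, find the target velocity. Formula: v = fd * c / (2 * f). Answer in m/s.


v = 30600 * 3e8 / (2 * 19000000000.0) = 241.6 m/s

241.6 m/s


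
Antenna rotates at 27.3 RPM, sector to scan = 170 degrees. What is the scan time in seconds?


t = 170 / (27.3 * 360) * 60 = 1.04 s

1.04 s


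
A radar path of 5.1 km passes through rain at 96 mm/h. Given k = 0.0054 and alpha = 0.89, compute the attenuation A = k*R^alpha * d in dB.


gamma = 0.0054 * 96^0.89 = 0.313773 dB/km
A = 0.313773 * 5.1 = 1.6 dB

1.6 dB


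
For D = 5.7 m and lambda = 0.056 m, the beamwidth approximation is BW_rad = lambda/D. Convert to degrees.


BW_rad = 0.056 / 5.7 = 0.009825
BW_deg = 0.56 degrees

0.56 degrees


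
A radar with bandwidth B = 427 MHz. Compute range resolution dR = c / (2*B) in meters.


dR = 3e8 / (2 * 427000000.0) = 0.35 m

0.35 m


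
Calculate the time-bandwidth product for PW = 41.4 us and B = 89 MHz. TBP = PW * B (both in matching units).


TBP = 41.4 * 89 = 3684.6

3684.6


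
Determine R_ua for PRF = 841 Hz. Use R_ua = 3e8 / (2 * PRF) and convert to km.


R_ua = 3e8 / (2 * 841) = 178359.1 m = 178.4 km

178.4 km


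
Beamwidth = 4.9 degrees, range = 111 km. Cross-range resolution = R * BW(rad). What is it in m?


BW_rad = 0.085521133
CR = 111000 * 0.085521133 = 9492.8 m

9492.8 m


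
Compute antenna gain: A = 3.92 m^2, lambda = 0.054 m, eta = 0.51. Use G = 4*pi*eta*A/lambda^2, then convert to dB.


G_linear = 4*pi*0.51*3.92/0.054^2 = 8615.46
G_dB = 10*log10(8615.46) = 39.4 dB

39.4 dB


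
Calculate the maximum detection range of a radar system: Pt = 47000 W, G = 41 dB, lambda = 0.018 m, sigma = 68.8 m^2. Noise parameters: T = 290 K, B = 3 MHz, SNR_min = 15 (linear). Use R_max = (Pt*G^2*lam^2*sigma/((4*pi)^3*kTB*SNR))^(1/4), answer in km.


G_lin = 10^(41/10) = 12589.254118
R^4 = 47000 * 12589.254118^2 * 0.018^2 * 68.8 / ((4*pi)^3 * 1.38e-23 * 290 * 3000000.0 * 15)
R^4 = 4.64635e20 m^4
R_max = (4.64635e20)^(1/4) = 146817.6 m = 146.8 km

146.8 km


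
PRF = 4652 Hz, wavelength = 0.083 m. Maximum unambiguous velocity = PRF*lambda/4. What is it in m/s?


V_ua = 4652 * 0.083 / 4 = 96.5 m/s

96.5 m/s


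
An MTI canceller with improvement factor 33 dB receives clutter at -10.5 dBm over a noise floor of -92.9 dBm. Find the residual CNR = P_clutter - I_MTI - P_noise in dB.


CNR = -10.5 - 33 - (-92.9) = 49.4 dB

49.4 dB


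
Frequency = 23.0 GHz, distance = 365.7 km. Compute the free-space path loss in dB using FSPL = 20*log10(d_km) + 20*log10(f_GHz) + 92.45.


20*log10(365.7) = 51.26
20*log10(23.0) = 27.23
FSPL = 170.9 dB

170.9 dB


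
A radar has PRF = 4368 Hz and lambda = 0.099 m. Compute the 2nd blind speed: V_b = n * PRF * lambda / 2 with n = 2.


V_blind = 2 * 4368 * 0.099 / 2 = 432.4 m/s

432.4 m/s


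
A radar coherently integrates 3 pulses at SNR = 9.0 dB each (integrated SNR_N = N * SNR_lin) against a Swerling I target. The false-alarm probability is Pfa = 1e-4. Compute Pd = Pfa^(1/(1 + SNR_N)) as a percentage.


SNR_lin = 10^(9.0/10) = 7.94328
SNR_N = 3 * 7.94328 = 23.82984
1/(1 + SNR_N) = 1/24.82984 = 0.0402741
Pd = (1e-4)^0.0402741 = 0.69009
Pd = 69.0%

69.0%


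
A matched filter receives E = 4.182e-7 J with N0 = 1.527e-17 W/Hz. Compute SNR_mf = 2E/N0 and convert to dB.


SNR_lin = 2 * 4.182e-7 / 1.527e-17 = 5.477e10
SNR_dB = 10*log10(5.477e10) = 107.4 dB

107.4 dB


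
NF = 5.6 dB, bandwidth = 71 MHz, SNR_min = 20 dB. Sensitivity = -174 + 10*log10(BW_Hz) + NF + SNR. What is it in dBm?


10*log10(71000000.0) = 78.51
S = -174 + 78.51 + 5.6 + 20 = -69.9 dBm

-69.9 dBm


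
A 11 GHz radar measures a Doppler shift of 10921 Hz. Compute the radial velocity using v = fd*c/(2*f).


v = 10921 * 3e8 / (2 * 11000000000.0) = 148.9 m/s

148.9 m/s


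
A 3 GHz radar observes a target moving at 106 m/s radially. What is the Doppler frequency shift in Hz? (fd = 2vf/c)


fd = 2 * 106 * 3000000000.0 / 3e8 = 2120.0 Hz

2120.0 Hz


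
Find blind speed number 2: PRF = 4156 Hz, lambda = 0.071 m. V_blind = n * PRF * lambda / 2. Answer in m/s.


V_blind = 2 * 4156 * 0.071 / 2 = 295.1 m/s

295.1 m/s


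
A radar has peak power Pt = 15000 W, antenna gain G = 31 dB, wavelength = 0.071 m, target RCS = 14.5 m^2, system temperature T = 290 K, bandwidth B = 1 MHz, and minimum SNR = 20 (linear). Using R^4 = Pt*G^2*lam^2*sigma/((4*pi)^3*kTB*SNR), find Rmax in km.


G_lin = 10^(31/10) = 1258.925412
R^4 = 15000 * 1258.925412^2 * 0.071^2 * 14.5 / ((4*pi)^3 * 1.38e-23 * 290 * 1000000.0 * 20)
R^4 = 1.09406e19 m^4
R_max = (1.09406e19)^(1/4) = 57512.2 m = 57.5 km

57.5 km


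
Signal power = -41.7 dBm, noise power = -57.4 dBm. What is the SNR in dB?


SNR = -41.7 - (-57.4) = 15.7 dB

15.7 dB


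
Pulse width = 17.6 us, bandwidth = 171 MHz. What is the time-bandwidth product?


TBP = 17.6 * 171 = 3009.6

3009.6


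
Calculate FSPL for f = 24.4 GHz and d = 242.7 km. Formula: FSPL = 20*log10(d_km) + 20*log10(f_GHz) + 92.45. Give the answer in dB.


20*log10(242.7) = 47.7
20*log10(24.4) = 27.75
FSPL = 167.9 dB

167.9 dB


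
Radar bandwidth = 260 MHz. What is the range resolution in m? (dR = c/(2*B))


dR = 3e8 / (2 * 260000000.0) = 0.58 m

0.58 m


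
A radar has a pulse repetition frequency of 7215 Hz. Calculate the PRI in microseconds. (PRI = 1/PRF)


PRI = 1/7215 = 0.0001386001 s = 138.6 us

138.6 us


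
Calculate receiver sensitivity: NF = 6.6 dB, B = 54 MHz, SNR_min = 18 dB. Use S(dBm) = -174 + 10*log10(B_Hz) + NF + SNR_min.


10*log10(54000000.0) = 77.32
S = -174 + 77.32 + 6.6 + 18 = -72.1 dBm

-72.1 dBm


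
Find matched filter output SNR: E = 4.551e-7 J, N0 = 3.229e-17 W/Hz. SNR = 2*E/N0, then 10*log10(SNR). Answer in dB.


SNR_lin = 2 * 4.551e-7 / 3.229e-17 = 2.819e10
SNR_dB = 10*log10(2.819e10) = 104.5 dB

104.5 dB


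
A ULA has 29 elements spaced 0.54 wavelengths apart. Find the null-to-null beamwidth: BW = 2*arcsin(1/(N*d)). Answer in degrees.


1/(N*d) = 1/(29*0.54) = 0.063857
BW = 2*arcsin(0.063857) = 7.3 degrees

7.3 degrees


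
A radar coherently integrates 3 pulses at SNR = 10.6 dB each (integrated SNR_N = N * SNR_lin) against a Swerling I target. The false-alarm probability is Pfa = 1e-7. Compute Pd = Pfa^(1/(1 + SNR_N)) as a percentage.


SNR_lin = 10^(10.6/10) = 11.48154
SNR_N = 3 * 11.48154 = 34.44462
1/(1 + SNR_N) = 1/35.44462 = 0.028213
Pd = (1e-7)^0.028213 = 0.63461
Pd = 63.5%

63.5%


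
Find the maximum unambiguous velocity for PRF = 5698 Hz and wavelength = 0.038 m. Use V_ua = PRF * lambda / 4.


V_ua = 5698 * 0.038 / 4 = 54.1 m/s

54.1 m/s


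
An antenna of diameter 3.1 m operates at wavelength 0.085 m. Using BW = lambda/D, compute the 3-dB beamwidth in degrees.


BW_rad = 0.085 / 3.1 = 0.027419
BW_deg = 1.57 degrees

1.57 degrees


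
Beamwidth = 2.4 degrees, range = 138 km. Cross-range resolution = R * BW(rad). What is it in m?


BW_rad = 0.041887902
CR = 138000 * 0.041887902 = 5780.5 m

5780.5 m


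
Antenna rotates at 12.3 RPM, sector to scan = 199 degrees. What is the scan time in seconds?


t = 199 / (12.3 * 360) * 60 = 2.7 s

2.7 s


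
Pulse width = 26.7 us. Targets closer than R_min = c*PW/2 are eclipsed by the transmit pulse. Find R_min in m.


R_min = 3e8 * 26.7e-6 / 2 = 4005.0 m

4005.0 m


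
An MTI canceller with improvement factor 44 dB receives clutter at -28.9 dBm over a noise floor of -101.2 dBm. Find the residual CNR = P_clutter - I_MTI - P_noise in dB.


CNR = -28.9 - 44 - (-101.2) = 28.3 dB

28.3 dB


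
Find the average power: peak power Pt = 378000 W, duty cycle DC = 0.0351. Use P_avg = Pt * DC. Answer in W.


P_avg = 378000 * 0.0351 = 13267.8 W

13267.8 W


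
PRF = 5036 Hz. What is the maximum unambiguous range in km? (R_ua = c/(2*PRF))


R_ua = 3e8 / (2 * 5036) = 29785.5 m = 29.8 km

29.8 km


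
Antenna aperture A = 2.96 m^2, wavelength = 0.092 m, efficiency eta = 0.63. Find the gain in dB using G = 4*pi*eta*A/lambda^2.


G_linear = 4*pi*0.63*2.96/0.092^2 = 2768.64
G_dB = 10*log10(2768.64) = 34.4 dB

34.4 dB


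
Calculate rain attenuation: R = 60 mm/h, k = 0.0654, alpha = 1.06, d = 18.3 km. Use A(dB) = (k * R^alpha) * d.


gamma = 0.0654 * 60^1.06 = 5.016699 dB/km
A = 5.016699 * 18.3 = 91.81 dB

91.81 dB


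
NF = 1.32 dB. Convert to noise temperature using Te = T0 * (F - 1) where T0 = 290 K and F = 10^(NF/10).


NF_lin = 10^(1.32/10) = 1.355189
Te = 290 * (1.355189 - 1) = 103.0 K

103.0 K


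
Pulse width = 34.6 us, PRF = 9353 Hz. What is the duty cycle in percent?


DC = 34.6e-6 * 9353 * 100 = 32.36%

32.36%


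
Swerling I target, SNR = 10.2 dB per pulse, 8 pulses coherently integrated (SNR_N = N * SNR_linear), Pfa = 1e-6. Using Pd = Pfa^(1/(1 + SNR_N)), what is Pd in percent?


SNR_lin = 10^(10.2/10) = 10.47129
SNR_N = 8 * 10.47129 = 83.77032
1/(1 + SNR_N) = 1/84.77032 = 0.0117966
Pd = (1e-6)^0.0117966 = 0.84961
Pd = 85.0%

85.0%


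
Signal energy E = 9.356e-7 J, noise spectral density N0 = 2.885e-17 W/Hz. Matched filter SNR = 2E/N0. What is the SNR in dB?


SNR_lin = 2 * 9.356e-7 / 2.885e-17 = 6.486e10
SNR_dB = 10*log10(6.486e10) = 108.1 dB

108.1 dB


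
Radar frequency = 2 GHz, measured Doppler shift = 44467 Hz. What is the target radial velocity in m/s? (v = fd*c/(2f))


v = 44467 * 3e8 / (2 * 2000000000.0) = 3335.0 m/s

3335.0 m/s


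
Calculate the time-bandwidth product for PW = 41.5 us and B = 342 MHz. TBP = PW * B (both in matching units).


TBP = 41.5 * 342 = 14193.0

14193.0


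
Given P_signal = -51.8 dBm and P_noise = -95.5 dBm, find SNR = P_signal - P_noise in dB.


SNR = -51.8 - (-95.5) = 43.7 dB

43.7 dB


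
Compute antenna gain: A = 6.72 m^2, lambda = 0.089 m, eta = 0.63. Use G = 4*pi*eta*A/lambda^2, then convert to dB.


G_linear = 4*pi*0.63*6.72/0.089^2 = 6716.45
G_dB = 10*log10(6716.45) = 38.3 dB

38.3 dB


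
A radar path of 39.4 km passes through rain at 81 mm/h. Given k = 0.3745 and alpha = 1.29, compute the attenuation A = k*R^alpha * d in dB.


gamma = 0.3745 * 81^1.29 = 108.491945 dB/km
A = 108.491945 * 39.4 = 4274.58 dB

4274.58 dB


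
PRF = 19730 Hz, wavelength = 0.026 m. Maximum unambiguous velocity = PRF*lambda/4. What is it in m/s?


V_ua = 19730 * 0.026 / 4 = 128.2 m/s

128.2 m/s


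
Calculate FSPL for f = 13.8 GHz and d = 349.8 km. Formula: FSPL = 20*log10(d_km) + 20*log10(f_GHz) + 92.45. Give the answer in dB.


20*log10(349.8) = 50.88
20*log10(13.8) = 22.8
FSPL = 166.1 dB

166.1 dB


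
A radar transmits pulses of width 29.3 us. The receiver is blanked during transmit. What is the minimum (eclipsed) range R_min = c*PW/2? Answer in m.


R_min = 3e8 * 29.3e-6 / 2 = 4395.0 m

4395.0 m


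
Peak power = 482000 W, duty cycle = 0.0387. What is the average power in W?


P_avg = 482000 * 0.0387 = 18653.4 W

18653.4 W


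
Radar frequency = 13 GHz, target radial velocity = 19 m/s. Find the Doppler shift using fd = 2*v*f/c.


fd = 2 * 19 * 13000000000.0 / 3e8 = 1646.7 Hz

1646.7 Hz


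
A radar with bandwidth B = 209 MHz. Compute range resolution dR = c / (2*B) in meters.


dR = 3e8 / (2 * 209000000.0) = 0.72 m

0.72 m


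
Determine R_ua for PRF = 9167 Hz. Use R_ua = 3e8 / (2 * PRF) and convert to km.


R_ua = 3e8 / (2 * 9167) = 16363.0 m = 16.4 km

16.4 km


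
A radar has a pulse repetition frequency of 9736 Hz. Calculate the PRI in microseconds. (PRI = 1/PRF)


PRI = 1/9736 = 0.0001027116 s = 102.7 us

102.7 us


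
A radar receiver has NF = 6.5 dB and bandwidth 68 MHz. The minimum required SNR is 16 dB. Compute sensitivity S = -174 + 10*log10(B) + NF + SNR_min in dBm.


10*log10(68000000.0) = 78.33
S = -174 + 78.33 + 6.5 + 16 = -73.2 dBm

-73.2 dBm


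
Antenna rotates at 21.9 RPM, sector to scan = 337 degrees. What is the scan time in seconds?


t = 337 / (21.9 * 360) * 60 = 2.56 s

2.56 s


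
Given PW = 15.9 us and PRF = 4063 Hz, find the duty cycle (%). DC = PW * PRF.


DC = 15.9e-6 * 4063 * 100 = 6.46%

6.46%


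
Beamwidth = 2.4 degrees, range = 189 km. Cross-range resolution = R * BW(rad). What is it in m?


BW_rad = 0.041887902
CR = 189000 * 0.041887902 = 7916.8 m

7916.8 m


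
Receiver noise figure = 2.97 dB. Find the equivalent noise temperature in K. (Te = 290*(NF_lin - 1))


NF_lin = 10^(2.97/10) = 1.981527
Te = 290 * (1.981527 - 1) = 284.6 K

284.6 K


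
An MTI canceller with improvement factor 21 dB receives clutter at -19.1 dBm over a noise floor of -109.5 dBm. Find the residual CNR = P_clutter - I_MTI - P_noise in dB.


CNR = -19.1 - 21 - (-109.5) = 69.4 dB

69.4 dB


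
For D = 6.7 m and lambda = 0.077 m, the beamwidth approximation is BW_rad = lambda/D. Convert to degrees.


BW_rad = 0.077 / 6.7 = 0.011493
BW_deg = 0.66 degrees

0.66 degrees


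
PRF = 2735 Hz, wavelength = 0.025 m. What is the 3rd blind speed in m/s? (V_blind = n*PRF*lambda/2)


V_blind = 3 * 2735 * 0.025 / 2 = 102.6 m/s

102.6 m/s


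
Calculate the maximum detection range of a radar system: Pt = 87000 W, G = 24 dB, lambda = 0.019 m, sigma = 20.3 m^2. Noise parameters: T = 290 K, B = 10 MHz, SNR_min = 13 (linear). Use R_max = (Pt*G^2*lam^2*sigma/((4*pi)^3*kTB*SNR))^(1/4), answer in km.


G_lin = 10^(24/10) = 251.188643
R^4 = 87000 * 251.188643^2 * 0.019^2 * 20.3 / ((4*pi)^3 * 1.38e-23 * 290 * 10000000.0 * 13)
R^4 = 3.89648e16 m^4
R_max = (3.89648e16)^(1/4) = 14049.7 m = 14.0 km

14.0 km


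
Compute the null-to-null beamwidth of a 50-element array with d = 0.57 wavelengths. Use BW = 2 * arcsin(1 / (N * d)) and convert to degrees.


1/(N*d) = 1/(50*0.57) = 0.035088
BW = 2*arcsin(0.035088) = 4.0 degrees

4.0 degrees


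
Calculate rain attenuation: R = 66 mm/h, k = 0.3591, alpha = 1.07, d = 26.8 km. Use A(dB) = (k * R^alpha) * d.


gamma = 0.3591 * 66^1.07 = 31.778063 dB/km
A = 31.778063 * 26.8 = 851.65 dB

851.65 dB


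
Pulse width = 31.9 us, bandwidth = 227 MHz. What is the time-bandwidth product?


TBP = 31.9 * 227 = 7241.3

7241.3


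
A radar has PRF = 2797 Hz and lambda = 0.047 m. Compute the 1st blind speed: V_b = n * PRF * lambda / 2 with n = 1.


V_blind = 1 * 2797 * 0.047 / 2 = 65.7 m/s

65.7 m/s


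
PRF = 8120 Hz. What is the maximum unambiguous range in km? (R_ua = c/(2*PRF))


R_ua = 3e8 / (2 * 8120) = 18472.9 m = 18.5 km

18.5 km


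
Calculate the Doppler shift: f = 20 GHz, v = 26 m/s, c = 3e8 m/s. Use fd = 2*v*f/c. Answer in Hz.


fd = 2 * 26 * 20000000000.0 / 3e8 = 3466.7 Hz

3466.7 Hz


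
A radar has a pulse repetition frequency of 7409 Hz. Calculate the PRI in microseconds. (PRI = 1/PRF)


PRI = 1/7409 = 0.000134971 s = 135.0 us

135.0 us


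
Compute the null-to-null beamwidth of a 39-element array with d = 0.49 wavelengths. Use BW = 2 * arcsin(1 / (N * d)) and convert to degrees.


1/(N*d) = 1/(39*0.49) = 0.052329
BW = 2*arcsin(0.052329) = 6.0 degrees

6.0 degrees


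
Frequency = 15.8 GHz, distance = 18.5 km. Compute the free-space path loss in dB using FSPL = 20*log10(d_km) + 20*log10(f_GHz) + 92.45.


20*log10(18.5) = 25.34
20*log10(15.8) = 23.97
FSPL = 141.8 dB

141.8 dB


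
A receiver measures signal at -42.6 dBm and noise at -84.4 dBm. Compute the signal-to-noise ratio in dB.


SNR = -42.6 - (-84.4) = 41.8 dB

41.8 dB


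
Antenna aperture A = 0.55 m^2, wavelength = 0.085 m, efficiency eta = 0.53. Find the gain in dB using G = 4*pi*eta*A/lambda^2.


G_linear = 4*pi*0.53*0.55/0.085^2 = 507.0
G_dB = 10*log10(507.0) = 27.1 dB

27.1 dB


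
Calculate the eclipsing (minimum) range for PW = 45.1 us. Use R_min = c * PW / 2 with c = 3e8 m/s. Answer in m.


R_min = 3e8 * 45.1e-6 / 2 = 6765.0 m

6765.0 m


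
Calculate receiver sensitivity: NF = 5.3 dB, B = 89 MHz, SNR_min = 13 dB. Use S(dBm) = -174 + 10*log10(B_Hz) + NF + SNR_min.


10*log10(89000000.0) = 79.49
S = -174 + 79.49 + 5.3 + 13 = -76.2 dBm

-76.2 dBm


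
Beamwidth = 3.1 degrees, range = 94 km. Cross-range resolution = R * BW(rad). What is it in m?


BW_rad = 0.054105207
CR = 94000 * 0.054105207 = 5085.9 m

5085.9 m


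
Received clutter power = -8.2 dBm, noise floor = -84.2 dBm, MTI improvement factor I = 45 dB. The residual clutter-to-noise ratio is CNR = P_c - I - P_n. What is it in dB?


CNR = -8.2 - 45 - (-84.2) = 31.0 dB

31.0 dB


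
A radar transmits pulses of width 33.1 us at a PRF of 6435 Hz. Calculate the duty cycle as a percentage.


DC = 33.1e-6 * 6435 * 100 = 21.3%

21.3%


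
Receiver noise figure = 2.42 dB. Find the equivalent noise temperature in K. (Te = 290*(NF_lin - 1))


NF_lin = 10^(2.42/10) = 1.745822
Te = 290 * (1.745822 - 1) = 216.3 K

216.3 K


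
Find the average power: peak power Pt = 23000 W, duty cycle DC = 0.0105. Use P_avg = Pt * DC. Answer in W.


P_avg = 23000 * 0.0105 = 241.5 W

241.5 W


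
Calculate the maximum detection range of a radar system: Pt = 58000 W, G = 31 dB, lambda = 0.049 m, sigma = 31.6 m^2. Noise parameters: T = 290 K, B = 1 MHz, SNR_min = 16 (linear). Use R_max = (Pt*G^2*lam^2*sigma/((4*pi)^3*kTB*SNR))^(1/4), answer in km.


G_lin = 10^(31/10) = 1258.925412
R^4 = 58000 * 1258.925412^2 * 0.049^2 * 31.6 / ((4*pi)^3 * 1.38e-23 * 290 * 1000000.0 * 16)
R^4 = 5.48884e19 m^4
R_max = (5.48884e19)^(1/4) = 86073.6 m = 86.1 km

86.1 km


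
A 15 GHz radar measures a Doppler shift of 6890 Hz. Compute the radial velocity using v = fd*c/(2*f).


v = 6890 * 3e8 / (2 * 15000000000.0) = 68.9 m/s

68.9 m/s


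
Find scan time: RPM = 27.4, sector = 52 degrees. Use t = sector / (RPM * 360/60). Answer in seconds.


t = 52 / (27.4 * 360) * 60 = 0.32 s

0.32 s


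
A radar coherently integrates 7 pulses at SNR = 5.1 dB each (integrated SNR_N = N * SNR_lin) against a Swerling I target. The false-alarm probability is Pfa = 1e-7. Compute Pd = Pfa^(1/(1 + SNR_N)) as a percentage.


SNR_lin = 10^(5.1/10) = 3.23594
SNR_N = 7 * 3.23594 = 22.65158
1/(1 + SNR_N) = 1/23.65158 = 0.0422805
Pd = (1e-7)^0.0422805 = 0.50587
Pd = 50.6%

50.6%


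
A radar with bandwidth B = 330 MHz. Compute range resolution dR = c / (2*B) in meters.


dR = 3e8 / (2 * 330000000.0) = 0.45 m

0.45 m


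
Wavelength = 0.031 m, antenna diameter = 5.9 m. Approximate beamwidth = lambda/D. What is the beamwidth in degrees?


BW_rad = 0.031 / 5.9 = 0.005254
BW_deg = 0.3 degrees

0.3 degrees


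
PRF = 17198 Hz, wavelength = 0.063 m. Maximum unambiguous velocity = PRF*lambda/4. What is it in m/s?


V_ua = 17198 * 0.063 / 4 = 270.9 m/s

270.9 m/s


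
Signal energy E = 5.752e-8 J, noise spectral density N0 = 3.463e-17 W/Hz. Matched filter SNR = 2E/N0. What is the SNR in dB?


SNR_lin = 2 * 5.752e-8 / 3.463e-17 = 3.322e9
SNR_dB = 10*log10(3.322e9) = 95.2 dB

95.2 dB


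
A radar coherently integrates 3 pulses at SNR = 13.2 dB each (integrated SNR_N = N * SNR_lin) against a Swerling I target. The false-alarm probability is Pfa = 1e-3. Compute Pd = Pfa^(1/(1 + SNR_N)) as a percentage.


SNR_lin = 10^(13.2/10) = 20.89296
SNR_N = 3 * 20.89296 = 62.67888
1/(1 + SNR_N) = 1/63.67888 = 0.0157038
Pd = (1e-3)^0.0157038 = 0.8972
Pd = 89.7%

89.7%


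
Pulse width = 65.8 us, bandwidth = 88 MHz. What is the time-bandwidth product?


TBP = 65.8 * 88 = 5790.4

5790.4


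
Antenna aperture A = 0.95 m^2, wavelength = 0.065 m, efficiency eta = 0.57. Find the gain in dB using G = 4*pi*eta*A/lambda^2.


G_linear = 4*pi*0.57*0.95/0.065^2 = 1610.58
G_dB = 10*log10(1610.58) = 32.1 dB

32.1 dB


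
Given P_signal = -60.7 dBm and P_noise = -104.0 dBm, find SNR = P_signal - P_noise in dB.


SNR = -60.7 - (-104.0) = 43.3 dB

43.3 dB


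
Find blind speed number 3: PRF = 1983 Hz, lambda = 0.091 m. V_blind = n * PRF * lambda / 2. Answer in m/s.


V_blind = 3 * 1983 * 0.091 / 2 = 270.7 m/s

270.7 m/s


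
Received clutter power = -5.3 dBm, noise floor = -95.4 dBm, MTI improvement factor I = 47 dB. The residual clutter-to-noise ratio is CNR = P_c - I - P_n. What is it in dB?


CNR = -5.3 - 47 - (-95.4) = 43.1 dB

43.1 dB


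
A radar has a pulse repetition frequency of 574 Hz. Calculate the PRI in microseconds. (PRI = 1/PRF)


PRI = 1/574 = 0.0017421603 s = 1742.2 us

1742.2 us


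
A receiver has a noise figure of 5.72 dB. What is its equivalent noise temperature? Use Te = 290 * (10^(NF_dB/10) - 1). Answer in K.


NF_lin = 10^(5.72/10) = 3.732502
Te = 290 * (3.732502 - 1) = 792.4 K

792.4 K


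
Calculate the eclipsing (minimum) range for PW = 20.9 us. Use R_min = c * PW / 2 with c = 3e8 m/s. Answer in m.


R_min = 3e8 * 20.9e-6 / 2 = 3135.0 m

3135.0 m


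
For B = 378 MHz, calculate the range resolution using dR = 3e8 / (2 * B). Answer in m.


dR = 3e8 / (2 * 378000000.0) = 0.4 m

0.4 m


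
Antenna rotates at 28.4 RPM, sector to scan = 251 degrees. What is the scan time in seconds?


t = 251 / (28.4 * 360) * 60 = 1.47 s

1.47 s


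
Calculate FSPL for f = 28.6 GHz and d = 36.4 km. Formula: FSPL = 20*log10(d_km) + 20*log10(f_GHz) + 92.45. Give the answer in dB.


20*log10(36.4) = 31.22
20*log10(28.6) = 29.13
FSPL = 152.8 dB

152.8 dB


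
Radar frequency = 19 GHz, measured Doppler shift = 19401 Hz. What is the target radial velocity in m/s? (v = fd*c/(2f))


v = 19401 * 3e8 / (2 * 19000000000.0) = 153.2 m/s

153.2 m/s


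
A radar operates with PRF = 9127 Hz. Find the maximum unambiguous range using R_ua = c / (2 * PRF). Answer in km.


R_ua = 3e8 / (2 * 9127) = 16434.8 m = 16.4 km

16.4 km


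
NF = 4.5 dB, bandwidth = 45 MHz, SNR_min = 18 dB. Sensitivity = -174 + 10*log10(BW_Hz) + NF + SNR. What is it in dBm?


10*log10(45000000.0) = 76.53
S = -174 + 76.53 + 4.5 + 18 = -75.0 dBm

-75.0 dBm


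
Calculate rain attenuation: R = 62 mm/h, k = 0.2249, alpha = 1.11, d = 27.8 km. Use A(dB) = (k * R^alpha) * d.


gamma = 0.2249 * 62^1.11 = 21.955545 dB/km
A = 21.955545 * 27.8 = 610.36 dB

610.36 dB


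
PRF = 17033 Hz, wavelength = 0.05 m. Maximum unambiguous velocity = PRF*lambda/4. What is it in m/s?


V_ua = 17033 * 0.05 / 4 = 212.9 m/s

212.9 m/s


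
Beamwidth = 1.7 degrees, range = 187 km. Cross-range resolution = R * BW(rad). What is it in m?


BW_rad = 0.029670597
CR = 187000 * 0.029670597 = 5548.4 m

5548.4 m


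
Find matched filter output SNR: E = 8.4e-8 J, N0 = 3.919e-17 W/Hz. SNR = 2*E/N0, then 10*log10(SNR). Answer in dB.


SNR_lin = 2 * 8.4e-8 / 3.919e-17 = 4.287e9
SNR_dB = 10*log10(4.287e9) = 96.3 dB

96.3 dB


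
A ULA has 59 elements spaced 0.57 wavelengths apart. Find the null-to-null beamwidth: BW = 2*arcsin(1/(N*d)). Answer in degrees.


1/(N*d) = 1/(59*0.57) = 0.029735
BW = 2*arcsin(0.029735) = 3.4 degrees

3.4 degrees


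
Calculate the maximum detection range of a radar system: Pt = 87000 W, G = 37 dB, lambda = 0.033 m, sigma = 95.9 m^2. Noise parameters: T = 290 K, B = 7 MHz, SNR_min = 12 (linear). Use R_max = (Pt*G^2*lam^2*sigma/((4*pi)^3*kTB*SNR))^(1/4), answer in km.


G_lin = 10^(37/10) = 5011.872336
R^4 = 87000 * 5011.872336^2 * 0.033^2 * 95.9 / ((4*pi)^3 * 1.38e-23 * 290 * 7000000.0 * 12)
R^4 = 3.42121e20 m^4
R_max = (3.42121e20)^(1/4) = 136001.9 m = 136.0 km

136.0 km


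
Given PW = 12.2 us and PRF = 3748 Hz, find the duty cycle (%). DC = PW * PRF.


DC = 12.2e-6 * 3748 * 100 = 4.57%

4.57%


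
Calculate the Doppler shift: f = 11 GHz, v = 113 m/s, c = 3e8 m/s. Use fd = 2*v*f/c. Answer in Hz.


fd = 2 * 113 * 11000000000.0 / 3e8 = 8286.7 Hz

8286.7 Hz


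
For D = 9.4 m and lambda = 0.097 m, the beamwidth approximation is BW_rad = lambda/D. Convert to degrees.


BW_rad = 0.097 / 9.4 = 0.010319
BW_deg = 0.59 degrees

0.59 degrees


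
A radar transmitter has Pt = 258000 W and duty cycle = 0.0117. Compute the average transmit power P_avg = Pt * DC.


P_avg = 258000 * 0.0117 = 3018.6 W

3018.6 W


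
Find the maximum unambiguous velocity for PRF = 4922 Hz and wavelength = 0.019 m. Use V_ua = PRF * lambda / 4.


V_ua = 4922 * 0.019 / 4 = 23.4 m/s

23.4 m/s


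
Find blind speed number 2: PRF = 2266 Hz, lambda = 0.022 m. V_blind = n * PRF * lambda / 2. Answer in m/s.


V_blind = 2 * 2266 * 0.022 / 2 = 49.9 m/s

49.9 m/s


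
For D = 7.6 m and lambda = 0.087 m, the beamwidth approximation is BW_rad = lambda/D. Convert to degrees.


BW_rad = 0.087 / 7.6 = 0.011447
BW_deg = 0.66 degrees

0.66 degrees


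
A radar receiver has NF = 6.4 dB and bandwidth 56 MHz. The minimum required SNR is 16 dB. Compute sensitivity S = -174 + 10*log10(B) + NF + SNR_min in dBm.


10*log10(56000000.0) = 77.48
S = -174 + 77.48 + 6.4 + 16 = -74.1 dBm

-74.1 dBm


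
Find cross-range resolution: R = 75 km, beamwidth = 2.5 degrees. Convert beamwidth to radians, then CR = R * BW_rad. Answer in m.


BW_rad = 0.043633231
CR = 75000 * 0.043633231 = 3272.5 m

3272.5 m


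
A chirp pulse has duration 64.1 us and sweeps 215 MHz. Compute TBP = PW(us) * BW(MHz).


TBP = 64.1 * 215 = 13781.5

13781.5


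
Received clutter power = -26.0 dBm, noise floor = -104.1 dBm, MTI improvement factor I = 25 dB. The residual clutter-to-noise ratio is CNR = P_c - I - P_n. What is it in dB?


CNR = -26.0 - 25 - (-104.1) = 53.1 dB

53.1 dB


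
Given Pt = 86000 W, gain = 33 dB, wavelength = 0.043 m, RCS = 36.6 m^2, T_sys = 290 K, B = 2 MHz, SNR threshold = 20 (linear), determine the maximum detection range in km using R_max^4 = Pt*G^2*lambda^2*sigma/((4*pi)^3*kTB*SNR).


G_lin = 10^(33/10) = 1995.262315
R^4 = 86000 * 1995.262315^2 * 0.043^2 * 36.6 / ((4*pi)^3 * 1.38e-23 * 290 * 2000000.0 * 20)
R^4 = 7.29373e19 m^4
R_max = (7.29373e19)^(1/4) = 92413.9 m = 92.4 km

92.4 km


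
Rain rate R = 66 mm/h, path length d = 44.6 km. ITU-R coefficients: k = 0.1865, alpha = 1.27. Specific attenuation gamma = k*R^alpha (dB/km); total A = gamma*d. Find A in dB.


gamma = 0.1865 * 66^1.27 = 38.150447 dB/km
A = 38.150447 * 44.6 = 1701.51 dB

1701.51 dB


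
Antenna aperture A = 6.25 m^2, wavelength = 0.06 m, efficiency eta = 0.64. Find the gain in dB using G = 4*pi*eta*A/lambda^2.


G_linear = 4*pi*0.64*6.25/0.06^2 = 13962.63
G_dB = 10*log10(13962.63) = 41.4 dB

41.4 dB


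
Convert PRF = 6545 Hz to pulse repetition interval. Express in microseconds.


PRI = 1/6545 = 0.0001527884 s = 152.8 us

152.8 us


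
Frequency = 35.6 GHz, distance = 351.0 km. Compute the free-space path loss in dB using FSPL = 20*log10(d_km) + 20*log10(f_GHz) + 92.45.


20*log10(351.0) = 50.91
20*log10(35.6) = 31.03
FSPL = 174.4 dB

174.4 dB


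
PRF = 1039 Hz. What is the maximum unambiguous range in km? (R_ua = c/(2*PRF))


R_ua = 3e8 / (2 * 1039) = 144369.6 m = 144.4 km

144.4 km


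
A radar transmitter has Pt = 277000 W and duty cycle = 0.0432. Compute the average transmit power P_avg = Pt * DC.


P_avg = 277000 * 0.0432 = 11966.4 W

11966.4 W


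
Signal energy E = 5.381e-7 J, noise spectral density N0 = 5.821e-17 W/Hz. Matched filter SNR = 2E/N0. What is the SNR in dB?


SNR_lin = 2 * 5.381e-7 / 5.821e-17 = 1.849e10
SNR_dB = 10*log10(1.849e10) = 102.7 dB

102.7 dB


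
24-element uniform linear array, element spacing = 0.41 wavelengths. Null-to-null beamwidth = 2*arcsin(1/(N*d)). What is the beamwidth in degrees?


1/(N*d) = 1/(24*0.41) = 0.101626
BW = 2*arcsin(0.101626) = 11.7 degrees

11.7 degrees


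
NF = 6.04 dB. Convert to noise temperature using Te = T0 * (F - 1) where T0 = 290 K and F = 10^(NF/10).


NF_lin = 10^(6.04/10) = 4.017908
Te = 290 * (4.017908 - 1) = 875.2 K

875.2 K


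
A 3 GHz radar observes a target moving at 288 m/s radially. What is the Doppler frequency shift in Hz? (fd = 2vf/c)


fd = 2 * 288 * 3000000000.0 / 3e8 = 5760.0 Hz

5760.0 Hz


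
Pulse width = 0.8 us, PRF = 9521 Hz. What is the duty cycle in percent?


DC = 0.8e-6 * 9521 * 100 = 0.76%

0.76%


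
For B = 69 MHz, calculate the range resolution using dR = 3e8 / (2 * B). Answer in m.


dR = 3e8 / (2 * 69000000.0) = 2.17 m

2.17 m


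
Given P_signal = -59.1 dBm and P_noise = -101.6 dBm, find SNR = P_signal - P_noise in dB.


SNR = -59.1 - (-101.6) = 42.5 dB

42.5 dB


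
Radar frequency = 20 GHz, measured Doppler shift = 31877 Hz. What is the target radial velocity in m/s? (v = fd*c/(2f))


v = 31877 * 3e8 / (2 * 20000000000.0) = 239.1 m/s

239.1 m/s


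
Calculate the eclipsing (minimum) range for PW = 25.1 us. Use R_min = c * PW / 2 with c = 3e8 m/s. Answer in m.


R_min = 3e8 * 25.1e-6 / 2 = 3765.0 m

3765.0 m


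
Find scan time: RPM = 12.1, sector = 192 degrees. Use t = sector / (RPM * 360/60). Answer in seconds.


t = 192 / (12.1 * 360) * 60 = 2.64 s

2.64 s


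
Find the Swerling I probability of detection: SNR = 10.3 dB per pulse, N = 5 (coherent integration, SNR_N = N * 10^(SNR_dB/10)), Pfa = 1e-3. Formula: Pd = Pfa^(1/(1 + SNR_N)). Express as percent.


SNR_lin = 10^(10.3/10) = 10.71519
SNR_N = 5 * 10.71519 = 53.57595
1/(1 + SNR_N) = 1/54.57595 = 0.0183231
Pd = (1e-3)^0.0183231 = 0.88111
Pd = 88.1%

88.1%


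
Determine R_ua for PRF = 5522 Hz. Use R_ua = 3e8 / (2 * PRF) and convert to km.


R_ua = 3e8 / (2 * 5522) = 27164.1 m = 27.2 km

27.2 km


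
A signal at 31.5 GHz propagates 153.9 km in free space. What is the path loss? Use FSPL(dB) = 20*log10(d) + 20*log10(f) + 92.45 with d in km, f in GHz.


20*log10(153.9) = 43.74
20*log10(31.5) = 29.97
FSPL = 166.2 dB

166.2 dB
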